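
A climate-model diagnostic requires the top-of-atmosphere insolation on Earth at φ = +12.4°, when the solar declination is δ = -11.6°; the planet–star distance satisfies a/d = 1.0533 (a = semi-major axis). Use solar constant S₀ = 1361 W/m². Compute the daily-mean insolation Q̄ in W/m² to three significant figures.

cos H₀ = −tan(+12.4°) tan(-11.600°) = 0.0451, H₀ = 1.5256 rad.
Bracket: H₀ sin φ sin δ + cos φ cos δ sin H₀ = 1.5256×0.21474×-0.20108 + 0.97667×0.97958×0.99898 = -0.065875 + 0.955751 = 0.889876.
Inverse-square distance factor (a/d)² = 1.0533² = 1.109441.
Q̄ = (S₀/π) × 1.109441 × [bracket] = (1361/π) × 1.109441 × 0.889876 = 427.7 W/m².

Q̄ ≈ 428 W/m²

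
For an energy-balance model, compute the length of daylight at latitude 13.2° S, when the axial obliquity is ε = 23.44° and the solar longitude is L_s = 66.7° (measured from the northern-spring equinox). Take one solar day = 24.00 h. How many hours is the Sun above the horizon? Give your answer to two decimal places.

Solar declination: sin δ = sin ε · sin L_s = sin 23.44° × sin 66.7° = 0.36535, so δ = +21.429°.
cos h₀ = −tan ϕ · tan δ = −tan(-13.2°) × tan(+21.429°) = 0.0921, so h₀ = 1.4786 rad = 84.72°.
Daylight = 2h₀/(2π) × 24.00 h = (1.4786/π) × 24.00 = 11.30 h.

11.30 h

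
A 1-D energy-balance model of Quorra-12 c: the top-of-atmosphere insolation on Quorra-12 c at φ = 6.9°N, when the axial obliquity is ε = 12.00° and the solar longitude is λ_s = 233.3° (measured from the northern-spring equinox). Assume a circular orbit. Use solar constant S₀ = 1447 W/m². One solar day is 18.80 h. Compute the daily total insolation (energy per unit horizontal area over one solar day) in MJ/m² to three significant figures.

29.5 MJ/m²

Solar declination: sin δ = sin ε · sin λ_s = sin 12.00° × sin 233.3° = -0.16670, so δ = -9.596°.
cos H₀ = −tan(+6.9°) tan(-9.596°) = 0.0205, H₀ = 1.5503 rad.
Bracket: H₀ sin φ sin δ + cos φ cos δ sin H₀ = 1.5503×0.12014×-0.16670 + 0.99276×0.98601×0.99979 = -0.031048 + 0.978666 = 0.947618.
Q̄ = (S₀/π) × [bracket] = (1447/π) × 0.947618 = 436.47 W/m².
Daily total = Q̄ × 18.80 h × 3600 s/h = 436.47 × 18.80 × 3600 / 10⁶ = 29.54 MJ/m².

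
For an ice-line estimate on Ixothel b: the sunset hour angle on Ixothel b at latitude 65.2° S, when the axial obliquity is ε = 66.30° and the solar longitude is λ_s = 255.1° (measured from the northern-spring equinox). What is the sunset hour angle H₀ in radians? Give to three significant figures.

Solar declination: sin δ = sin ε · sin λ_s = sin 66.30° × sin 255.1° = -0.88487, so δ = -62.236°.
Sunrise equation: cos H₀ = −tan φ · tan δ = -4.1110 ≤ −1, so the host star never sets (polar day) and H₀ = π.

H₀ = 3.14 rad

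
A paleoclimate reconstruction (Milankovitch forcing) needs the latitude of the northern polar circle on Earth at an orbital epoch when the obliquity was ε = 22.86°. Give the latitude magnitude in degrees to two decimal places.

67.14°

The polar circle is the lowest latitude that experiences at least one full rotation of continuous daylight at the northern-summer solstice; it lies at |ϕ| = 90° − ε = 90° − 22.86° = 67.14°.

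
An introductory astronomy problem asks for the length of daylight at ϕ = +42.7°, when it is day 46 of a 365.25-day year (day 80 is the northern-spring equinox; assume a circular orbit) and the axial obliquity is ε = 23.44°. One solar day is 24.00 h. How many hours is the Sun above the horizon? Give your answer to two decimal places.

Solar longitude: L_s = 360° × (46 − 80)/365.25 = -33.511°, i.e. -33.511° + 360° = 326.489°.
sin δ = sin 23.44° × sin 326.489° = -0.21962, so δ = -12.687°.
cos h₀ = −tan ϕ · tan δ = −tan(+42.7°) × tan(-12.687°) = 0.2077, so h₀ = 1.3615 rad = 78.01°.
Daylight = 2h₀/(2π) × 24.00 h = (1.3615/π) × 24.00 = 10.40 h.

10.40 h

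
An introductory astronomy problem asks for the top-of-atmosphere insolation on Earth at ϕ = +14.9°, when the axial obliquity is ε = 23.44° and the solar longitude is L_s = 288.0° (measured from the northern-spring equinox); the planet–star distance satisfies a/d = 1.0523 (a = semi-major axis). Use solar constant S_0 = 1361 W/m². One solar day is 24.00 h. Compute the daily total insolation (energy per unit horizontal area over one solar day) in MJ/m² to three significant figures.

31.0 MJ/m²

Solar declination: sin δ = sin ε · sin L_s = sin 23.44° × sin 288.0° = -0.37832, so δ = -22.230°.
cos h₀ = −tan(+14.9°) tan(-22.230°) = 0.1087, h₀ = 1.4618 rad.
Bracket: h₀ sin ϕ sin δ + cos ϕ cos δ sin h₀ = 1.4618×0.25713×-0.37832 + 0.96638×0.92568×0.99407 = -0.142200 + 0.889254 = 0.747054.
Inverse-square distance factor (a/d)² = 1.0523² = 1.107335.
Q̄ = (S_0/π) × 1.107335 × [bracket] = (1361/π) × 1.107335 × 0.747054 = 358.38 W/m².
Daily total = Q̄ × 24.00 h × 3600 s/h = 358.38 × 24.00 × 3600 / 10⁶ = 30.96 MJ/m².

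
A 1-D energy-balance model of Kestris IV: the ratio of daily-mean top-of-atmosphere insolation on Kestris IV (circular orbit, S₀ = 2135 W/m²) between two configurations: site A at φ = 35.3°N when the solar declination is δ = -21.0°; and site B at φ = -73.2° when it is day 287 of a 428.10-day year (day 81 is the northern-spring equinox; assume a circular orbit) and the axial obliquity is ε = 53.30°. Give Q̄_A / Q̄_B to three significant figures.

Q̄_A / Q̄_B ≈ 2.91

— Configuration A (φ=+35.3°):
cos H₀ = −tan(+35.3°) tan(-21.000°) = 0.2718, H₀ = 1.2955 rad.
Bracket: H₀ sin φ sin δ + cos φ cos δ sin H₀ = 1.2955×0.57786×-0.35837 + 0.81614×0.93358×0.96236 = -0.268282 + 0.733253 = 0.464971.
Q̄ = (S₀/π) × [bracket] = (2135/π) × 0.464971 = 315.99 W/m².
— Configuration B (φ=-73.2°):
Solar longitude: λ_s = 360° × (287 − 81)/428.10 = 173.231°.
sin δ = sin 53.30° × sin 173.231° = 0.09451, so δ = +5.423°.
cos H₀ = −tan(-73.2°) tan(+5.423°) = 0.3144, H₀ = 1.2509 rad.
Bracket: H₀ sin φ sin δ + cos φ cos δ sin H₀ = 1.2509×-0.95732×0.09451 + 0.28903×0.99552×0.94928 = -0.113177 + 0.273141 = 0.159964.
Q̄ = (S₀/π) × [bracket] = (2135/π) × 0.159964 = 108.71 W/m².
Ratio Q̄_A / Q̄_B = 315.99 / 108.71 = 2.907.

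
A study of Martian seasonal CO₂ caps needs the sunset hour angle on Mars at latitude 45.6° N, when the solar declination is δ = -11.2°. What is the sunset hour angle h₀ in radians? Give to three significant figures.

cos h₀ = −tan ϕ · tan δ = −tan(+45.6°) × tan(-11.200°) = 0.2022, so h₀ = 1.3672 rad = 78.33°.

h₀ = 1.37 rad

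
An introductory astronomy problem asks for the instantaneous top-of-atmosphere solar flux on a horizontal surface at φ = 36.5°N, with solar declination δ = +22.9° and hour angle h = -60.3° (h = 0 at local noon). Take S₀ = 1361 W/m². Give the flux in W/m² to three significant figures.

cos θ_z = sin φ sin δ + cos φ cos δ cos h = 0.231460 + 0.366888 = 0.598348.
Flux = S₀ · cos θ_z = 1361 × 0.598348 = 814.4 W/m².

814 W/m²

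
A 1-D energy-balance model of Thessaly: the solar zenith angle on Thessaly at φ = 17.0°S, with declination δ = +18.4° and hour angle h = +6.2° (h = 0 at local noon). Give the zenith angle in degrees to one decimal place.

cos θ_z = sin φ sin δ + cos φ cos δ cos h = -0.092287 + 0.902107 = 0.809820.
θ_z = arccos(0.809820) = 35.9°.

θ_z = 35.9°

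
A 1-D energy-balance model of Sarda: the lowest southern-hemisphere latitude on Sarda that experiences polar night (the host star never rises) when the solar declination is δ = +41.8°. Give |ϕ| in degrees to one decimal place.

Polar night requires cos h₀ = −tan ϕ tan δ ≥ 1, i.e. tan ϕ tan δ ≤ −1.
The boundary is |tan ϕ| · |tan δ| = 1, so |ϕ| = 90° − |δ| = 90° − 41.8° = 48.2° in the southern hemisphere.

|ϕ| = 48.2°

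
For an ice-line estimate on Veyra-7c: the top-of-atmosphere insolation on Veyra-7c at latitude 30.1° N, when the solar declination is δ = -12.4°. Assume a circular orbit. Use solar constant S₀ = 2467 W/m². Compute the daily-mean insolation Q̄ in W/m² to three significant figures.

Q̄ ≈ 536 W/m²

cos H₀ = −tan(+30.1°) tan(-12.400°) = 0.1275, H₀ = 1.4430 rad.
Bracket: H₀ sin φ sin δ + cos φ cos δ sin H₀ = 1.4430×0.50151×-0.21474 + 0.86515×0.97667×0.99184 = -0.155403 + 0.838071 = 0.682668.
Q̄ = (S₀/π) × [bracket] = (2467/π) × 0.682668 = 536.1 W/m².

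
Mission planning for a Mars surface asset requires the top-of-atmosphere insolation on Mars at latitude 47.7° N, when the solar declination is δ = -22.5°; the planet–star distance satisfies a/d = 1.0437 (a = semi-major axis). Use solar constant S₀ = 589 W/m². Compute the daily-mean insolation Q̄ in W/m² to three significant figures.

Q̄ ≈ 49.6 W/m²

cos H₀ = −tan(+47.7°) tan(-22.500°) = 0.4552, H₀ = 1.0982 rad.
Bracket: H₀ sin φ sin δ + cos φ cos δ sin H₀ = 1.0982×0.73963×-0.38268 + 0.67301×0.92388×0.89038 = -0.310836 + 0.553621 = 0.242785.
Inverse-square distance factor (a/d)² = 1.0437² = 1.089310.
Q̄ = (S₀/π) × 1.089310 × [bracket] = (589/π) × 1.089310 × 0.242785 = 49.58 W/m².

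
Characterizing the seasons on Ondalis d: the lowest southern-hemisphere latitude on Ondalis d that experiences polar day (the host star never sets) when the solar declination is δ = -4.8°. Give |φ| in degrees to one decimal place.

|φ| = 85.2°

Polar day requires cos H₀ = −tan φ tan δ ≤ −1, i.e. tan φ tan δ ≥ 1.
The boundary is |tan φ| · |tan δ| = 1, so |φ| = 90° − |δ| = 90° − 4.8° = 85.2° in the southern hemisphere.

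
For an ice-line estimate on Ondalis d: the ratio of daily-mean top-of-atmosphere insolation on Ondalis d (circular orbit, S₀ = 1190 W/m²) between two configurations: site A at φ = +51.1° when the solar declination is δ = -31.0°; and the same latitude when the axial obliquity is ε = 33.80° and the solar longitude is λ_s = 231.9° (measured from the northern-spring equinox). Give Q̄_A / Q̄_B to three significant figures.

Q̄_A / Q̄_B ≈ 0.489

— Configuration A (φ=+51.1°):
cos H₀ = −tan(+51.1°) tan(-31.000°) = 0.7447, H₀ = 0.7308 rad.
Bracket: H₀ sin φ sin δ + cos φ cos δ sin H₀ = 0.7308×0.77824×-0.51504 + 0.62796×0.85717×0.66745 = -0.292923 + 0.359267 = 0.066344.
Q̄ = (S₀/π) × [bracket] = (1190/π) × 0.066344 = 25.130 W/m².
— Configuration B (φ=+51.1°):
Solar declination: sin δ = sin ε · sin λ_s = sin 33.80° × sin 231.9° = -0.43777, so δ = -25.962°.
cos H₀ = −tan(+51.1°) tan(-25.962°) = 0.6034, H₀ = 0.9230 rad.
Bracket: H₀ sin φ sin δ + cos φ cos δ sin H₀ = 0.9230×0.77824×-0.43777 + 0.62796×0.89909×0.79742 = -0.314457 + 0.450217 = 0.135760.
Q̄ = (S₀/π) × [bracket] = (1190/π) × 0.135760 = 51.424 W/m².
Ratio Q̄_A / Q̄_B = 25.130 / 51.424 = 0.4887.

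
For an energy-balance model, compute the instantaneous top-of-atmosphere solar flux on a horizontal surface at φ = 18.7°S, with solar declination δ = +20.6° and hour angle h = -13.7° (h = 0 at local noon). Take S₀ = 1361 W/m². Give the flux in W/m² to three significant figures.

cos θ_z = sin φ sin δ + cos φ cos δ cos h = -0.112805 + 0.861419 = 0.748614.
Flux = S₀ · cos θ_z = 1361 × 0.748614 = 1019 W/m².

1.02e+03 W/m²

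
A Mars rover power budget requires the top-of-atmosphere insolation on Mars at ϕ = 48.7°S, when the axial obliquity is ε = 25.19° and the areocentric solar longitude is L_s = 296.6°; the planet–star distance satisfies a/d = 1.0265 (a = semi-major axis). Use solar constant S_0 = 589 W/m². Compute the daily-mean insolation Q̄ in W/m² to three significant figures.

sin δ = sin 25.19° × sin 296.6° = -0.38057, so δ = -22.369°.
cos h₀ = −tan(-48.7°) tan(-22.369°) = -0.4684, h₀ = 2.0583 rad.
Bracket: h₀ sin ϕ sin δ + cos ϕ cos δ sin h₀ = 2.0583×-0.75126×-0.38057 + 0.66000×0.92475×0.88349 = 0.588482 + 0.539225 = 1.127707.
Inverse-square distance factor (a/d)² = 1.0265² = 1.053702.
Q̄ = (S_0/π) × 1.053702 × [bracket] = (589/π) × 1.053702 × 1.127707 = 222.8 W/m².

Q̄ ≈ 223 W/m²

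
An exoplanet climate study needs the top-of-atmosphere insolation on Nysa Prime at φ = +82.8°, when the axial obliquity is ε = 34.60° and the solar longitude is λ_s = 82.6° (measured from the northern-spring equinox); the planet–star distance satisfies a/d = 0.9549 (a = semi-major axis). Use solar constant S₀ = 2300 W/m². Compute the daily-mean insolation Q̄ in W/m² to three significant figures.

Solar declination: sin δ = sin ε · sin λ_s = sin 34.60° × sin 82.6° = 0.56311, so δ = +34.271°.
cos H₀ = −tan(+82.8°) tan(+34.271°) = -5.3940 ≤ −1 ⇒ polar day, H₀ = π.
Bracket: H₀ sin φ sin δ + cos φ cos δ sin H₀ = 3.1416×0.99211×0.56311 + 0.12533×0.82638×0.00000 = 1.755108 + 0.000000 = 1.755108.
Inverse-square distance factor (a/d)² = 0.9549² = 0.911834.
Q̄ = (S₀/π) × 0.911834 × [bracket] = (2300/π) × 0.911834 × 1.755108 = 1172 W/m².

Q̄ ≈ 1.17e+03 W/m²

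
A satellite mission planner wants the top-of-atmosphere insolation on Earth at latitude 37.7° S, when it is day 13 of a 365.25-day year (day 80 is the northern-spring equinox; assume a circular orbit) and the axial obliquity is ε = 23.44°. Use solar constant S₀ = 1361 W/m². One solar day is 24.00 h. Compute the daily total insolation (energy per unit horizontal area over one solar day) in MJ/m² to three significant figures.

Solar longitude: λ_s = 360° × (13 − 80)/365.25 = -66.037°, i.e. -66.037° + 360° = 293.963°.
sin δ = sin 23.44° × sin 293.963° = -0.36350, so δ = -21.315°.
cos H₀ = −tan(-37.7°) tan(-21.315°) = -0.3016, H₀ = 1.8771 rad.
Bracket: H₀ sin φ sin δ + cos φ cos δ sin H₀ = 1.8771×-0.61153×-0.36350 + 0.79122×0.93159×0.95344 = 0.417263 + 0.702774 = 1.120037.
Q̄ = (S₀/π) × [bracket] = (1361/π) × 1.120037 = 485.22 W/m².
Daily total = Q̄ × 24.00 h × 3600 s/h = 485.22 × 24.00 × 3600 / 10⁶ = 41.92 MJ/m².

41.9 MJ/m²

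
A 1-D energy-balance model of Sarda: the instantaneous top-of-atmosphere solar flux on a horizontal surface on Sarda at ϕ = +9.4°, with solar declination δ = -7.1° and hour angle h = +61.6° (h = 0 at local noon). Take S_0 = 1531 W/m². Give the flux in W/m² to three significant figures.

cos θ_z = sin ϕ sin δ + cos ϕ cos δ cos h = -0.020187 + 0.465639 = 0.445452.
Flux = S_0 · cos θ_z = 1531 × 0.445452 = 682.0 W/m².

682 W/m²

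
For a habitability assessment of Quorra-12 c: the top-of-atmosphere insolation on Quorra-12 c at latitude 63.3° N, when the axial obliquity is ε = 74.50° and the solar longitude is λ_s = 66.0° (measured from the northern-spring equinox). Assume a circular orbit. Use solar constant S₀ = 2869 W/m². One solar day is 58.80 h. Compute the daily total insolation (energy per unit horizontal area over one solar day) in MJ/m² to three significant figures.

Solar declination: sin δ = sin ε · sin λ_s = sin 74.50° × sin 66.0° = 0.88032, so δ = +61.681°.
cos H₀ = −tan(+63.3°) tan(+61.681°) = -3.6897 ≤ −1 ⇒ polar day, H₀ = π.
Bracket: H₀ sin φ sin δ + cos φ cos δ sin H₀ = 3.1416×0.89337×0.88032 + 0.44932×0.47438×0.00000 = 2.470716 + 0.000000 = 2.470716.
Q̄ = (S₀/π) × [bracket] = (2869/π) × 2.470716 = 2256.3 W/m².
Daily total = Q̄ × 58.80 h × 3600 s/h = 2256.3 × 58.80 × 3600 / 10⁶ = 477.6 MJ/m².

478 MJ/m²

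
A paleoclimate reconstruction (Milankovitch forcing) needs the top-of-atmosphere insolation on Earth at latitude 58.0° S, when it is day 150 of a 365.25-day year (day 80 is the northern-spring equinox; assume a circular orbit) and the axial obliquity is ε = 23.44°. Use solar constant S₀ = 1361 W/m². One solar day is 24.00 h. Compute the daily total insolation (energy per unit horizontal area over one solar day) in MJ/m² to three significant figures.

Solar longitude: λ_s = 360° × (150 − 80)/365.25 = 68.994°.
sin δ = sin 23.44° × sin 68.994° = 0.37135, so δ = +21.799°.
cos H₀ = −tan(-58.0°) tan(+21.799°) = 0.6401, H₀ = 0.8762 rad.
Bracket: H₀ sin φ sin δ + cos φ cos δ sin H₀ = 0.8762×-0.84805×0.37135 + 0.52992×0.92849×0.76833 = -0.275936 + 0.378038 = 0.102102.
Q̄ = (S₀/π) × [bracket] = (1361/π) × 0.102102 = 44.233 W/m².
Daily total = Q̄ × 24.00 h × 3600 s/h = 44.233 × 24.00 × 3600 / 10⁶ = 3.822 MJ/m².

3.82 MJ/m²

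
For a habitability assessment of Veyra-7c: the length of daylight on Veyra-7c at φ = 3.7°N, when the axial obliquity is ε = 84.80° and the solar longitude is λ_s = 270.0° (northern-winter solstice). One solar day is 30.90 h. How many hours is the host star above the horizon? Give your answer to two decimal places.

Solar declination: sin δ = sin ε · sin λ_s = sin 84.80° × sin 270.0° = -0.99588, so δ = -84.800°.
cos H₀ = −tan φ · tan δ = −tan(+3.7°) × tan(-84.800°) = 0.7106, so H₀ = 0.7805 rad = 44.72°.
Daylight = 2H₀/(2π) × 30.90 h = (0.7805/π) × 30.90 = 7.68 h.

7.68 h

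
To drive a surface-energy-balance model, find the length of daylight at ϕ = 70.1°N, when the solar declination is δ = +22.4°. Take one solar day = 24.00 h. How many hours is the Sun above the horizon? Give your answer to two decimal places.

24.00 h

Sunrise equation: cos h₀ = −tan ϕ · tan δ = -1.1386 ≤ −1, so the Sun never sets (polar day) and h₀ = π.
Daylight = 2h₀/(2π) × 24.00 h = (3.1416/π) × 24.00 = 24.00 h.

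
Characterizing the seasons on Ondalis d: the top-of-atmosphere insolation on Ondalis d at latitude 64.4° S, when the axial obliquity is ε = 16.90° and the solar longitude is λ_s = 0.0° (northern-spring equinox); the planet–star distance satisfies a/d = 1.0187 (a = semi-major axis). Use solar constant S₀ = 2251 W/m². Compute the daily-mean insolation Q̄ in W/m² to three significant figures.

Solar declination: sin δ = sin ε · sin λ_s = sin 16.90° × sin 0.0° = 0.00000, so δ = +0.000°.
cos H₀ = −tan(-64.4°) tan(+0.000°) = 0.0000, H₀ = 1.5708 rad.
Bracket: H₀ sin φ sin δ + cos φ cos δ sin H₀ = 1.5708×-0.90183×0.00000 + 0.43209×1.00000×1.00000 = -0.000000 + 0.432090 = 0.432090.
Inverse-square distance factor (a/d)² = 1.0187² = 1.037750.
Q̄ = (S₀/π) × 1.037750 × [bracket] = (2251/π) × 1.037750 × 0.432090 = 321.3 W/m².

Q̄ ≈ 321 W/m²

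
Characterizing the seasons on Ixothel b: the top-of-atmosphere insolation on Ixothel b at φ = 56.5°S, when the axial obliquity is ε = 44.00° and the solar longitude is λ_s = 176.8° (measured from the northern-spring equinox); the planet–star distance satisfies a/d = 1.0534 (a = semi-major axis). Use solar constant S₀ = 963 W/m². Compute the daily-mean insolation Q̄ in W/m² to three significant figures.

Solar declination: sin δ = sin ε · sin λ_s = sin 44.00° × sin 176.8° = 0.03878, so δ = +2.222°.
cos H₀ = −tan(-56.5°) tan(+2.222°) = 0.0586, H₀ = 1.5121 rad.
Bracket: H₀ sin φ sin δ + cos φ cos δ sin H₀ = 1.5121×-0.83389×0.03878 + 0.55194×0.99925×0.99828 = -0.048899 + 0.550577 = 0.501678.
Inverse-square distance factor (a/d)² = 1.0534² = 1.109652.
Q̄ = (S₀/π) × 1.109652 × [bracket] = (963/π) × 1.109652 × 0.501678 = 170.6 W/m².

Q̄ ≈ 171 W/m²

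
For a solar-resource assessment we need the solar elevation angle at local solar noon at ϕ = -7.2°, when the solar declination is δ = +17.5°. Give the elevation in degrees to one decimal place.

65.3°

At local noon the hour angle is zero, so the zenith angle equals |ϕ − δ| = |-7.2° − (+17.500°)| = 24.700°.
Elevation = 90° − 24.700° = 65.3°.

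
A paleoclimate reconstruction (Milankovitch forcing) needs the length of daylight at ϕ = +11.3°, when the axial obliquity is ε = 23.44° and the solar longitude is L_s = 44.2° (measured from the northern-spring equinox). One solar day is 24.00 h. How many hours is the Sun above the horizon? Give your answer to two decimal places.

12.44 h

Solar declination: sin δ = sin ε · sin L_s = sin 23.44° × sin 44.2° = 0.27732, so δ = +16.101°.
cos h₀ = −tan ϕ · tan δ = −tan(+11.3°) × tan(+16.101°) = -0.0577, so h₀ = 1.6285 rad = 93.31°.
Daylight = 2h₀/(2π) × 24.00 h = (1.6285/π) × 24.00 = 12.44 h.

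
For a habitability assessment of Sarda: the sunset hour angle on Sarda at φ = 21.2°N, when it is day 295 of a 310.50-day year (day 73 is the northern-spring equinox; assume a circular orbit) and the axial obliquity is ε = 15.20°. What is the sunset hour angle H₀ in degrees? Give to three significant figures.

Solar longitude: λ_s = 360° × (295 − 73)/310.50 = 257.391°.
sin δ = sin 15.20° × sin 257.391° = -0.25587, so δ = -14.825°.
cos H₀ = −tan φ · tan δ = −tan(+21.2°) × tan(-14.825°) = 0.1027, so H₀ = 1.4680 rad = 84.11°.

H₀ = 84.1°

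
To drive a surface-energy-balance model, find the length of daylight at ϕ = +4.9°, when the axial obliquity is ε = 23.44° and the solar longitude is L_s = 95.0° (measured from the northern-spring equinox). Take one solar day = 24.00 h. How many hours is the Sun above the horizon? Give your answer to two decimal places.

Solar declination: sin δ = sin ε · sin L_s = sin 23.44° × sin 95.0° = 0.39627, so δ = +23.346°.
cos h₀ = −tan ϕ · tan δ = −tan(+4.9°) × tan(+23.346°) = -0.0370, so h₀ = 1.6078 rad = 92.12°.
Daylight = 2h₀/(2π) × 24.00 h = (1.6078/π) × 24.00 = 12.28 h.

12.28 h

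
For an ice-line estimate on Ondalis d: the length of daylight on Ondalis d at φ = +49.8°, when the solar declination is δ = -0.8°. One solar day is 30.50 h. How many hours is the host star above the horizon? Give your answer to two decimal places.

cos H₀ = −tan φ · tan δ = −tan(+49.8°) × tan(-0.800°) = 0.0165, so H₀ = 1.5543 rad = 89.05°.
Daylight = 2H₀/(2π) × 30.50 h = (1.5543/π) × 30.50 = 15.09 h.

15.09 h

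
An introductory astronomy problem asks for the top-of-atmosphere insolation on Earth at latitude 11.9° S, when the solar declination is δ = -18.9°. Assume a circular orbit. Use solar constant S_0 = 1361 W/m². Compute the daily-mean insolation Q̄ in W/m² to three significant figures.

Q̄ ≈ 448 W/m²

cos h₀ = −tan(-11.9°) tan(-18.900°) = -0.0722, h₀ = 1.6430 rad.
Bracket: h₀ sin ϕ sin δ + cos ϕ cos δ sin h₀ = 1.6430×-0.20620×-0.32392 + 0.97851×0.94609×0.99739 = 0.109740 + 0.923342 = 1.033082.
Q̄ = (S_0/π) × [bracket] = (1361/π) × 1.033082 = 447.6 W/m².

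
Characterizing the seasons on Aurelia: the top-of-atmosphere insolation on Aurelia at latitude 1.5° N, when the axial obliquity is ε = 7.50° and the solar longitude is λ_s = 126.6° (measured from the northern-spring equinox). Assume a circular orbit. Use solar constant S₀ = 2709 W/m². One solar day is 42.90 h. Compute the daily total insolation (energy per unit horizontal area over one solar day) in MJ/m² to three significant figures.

Solar declination: sin δ = sin ε · sin λ_s = sin 7.50° × sin 126.6° = 0.10479, so δ = +6.015°.
cos H₀ = −tan(+1.5°) tan(+6.015°) = -0.0028, H₀ = 1.5736 rad.
Bracket: H₀ sin φ sin δ + cos φ cos δ sin H₀ = 1.5736×0.02618×0.10479 + 0.99966×0.99449×1.00000 = 0.004317 + 0.994152 = 0.998469.
Q̄ = (S₀/π) × [bracket] = (2709/π) × 0.998469 = 860.98 W/m².
Daily total = Q̄ × 42.90 h × 3600 s/h = 860.98 × 42.90 × 3600 / 10⁶ = 133.0 MJ/m².

133 MJ/m²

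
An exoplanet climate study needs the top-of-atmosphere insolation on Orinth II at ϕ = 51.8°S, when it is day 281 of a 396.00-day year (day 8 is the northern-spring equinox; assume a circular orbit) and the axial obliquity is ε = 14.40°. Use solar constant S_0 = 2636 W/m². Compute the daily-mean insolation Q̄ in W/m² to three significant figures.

Q̄ ≈ 767 W/m²

Solar longitude: L_s = 360° × (281 − 8)/396.00 = 248.182°.
sin δ = sin 14.40° × sin 248.182° = -0.23088, so δ = -13.349°.
cos h₀ = −tan(-51.8°) tan(-13.349°) = -0.3015, h₀ = 1.8771 rad.
Bracket: h₀ sin ϕ sin δ + cos ϕ cos δ sin h₀ = 1.8771×-0.78586×-0.23088 + 0.61841×0.97298×0.95345 = 0.340580 + 0.573691 = 0.914271.
Q̄ = (S_0/π) × [bracket] = (2636/π) × 0.914271 = 767.1 W/m².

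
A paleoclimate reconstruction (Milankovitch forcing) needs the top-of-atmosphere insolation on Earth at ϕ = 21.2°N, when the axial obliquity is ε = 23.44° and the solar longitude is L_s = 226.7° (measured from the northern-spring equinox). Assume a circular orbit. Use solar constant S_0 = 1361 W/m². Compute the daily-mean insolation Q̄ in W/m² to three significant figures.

Solar declination: sin δ = sin ε · sin L_s = sin 23.44° × sin 226.7° = -0.28950, so δ = -16.828°.
cos h₀ = −tan(+21.2°) tan(-16.828°) = 0.1173, h₀ = 1.4532 rad.
Bracket: h₀ sin ϕ sin δ + cos ϕ cos δ sin h₀ = 1.4532×0.36162×-0.28950 + 0.93232×0.95718×0.99309 = -0.152134 + 0.886232 = 0.734098.
Q̄ = (S_0/π) × [bracket] = (1361/π) × 0.734098 = 318.0 W/m².

Q̄ ≈ 318 W/m²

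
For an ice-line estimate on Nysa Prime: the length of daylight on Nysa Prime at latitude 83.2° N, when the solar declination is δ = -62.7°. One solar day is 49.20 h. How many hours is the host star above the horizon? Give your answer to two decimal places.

cos h₀ = −tan ϕ · tan δ = 16.2481 ≥ 1, so the host star never rises (polar night) and h₀ = 0.
Daylight = 2h₀/(2π) × 49.20 h = (0.0000/π) × 49.20 = 0.00 h.

0.00 h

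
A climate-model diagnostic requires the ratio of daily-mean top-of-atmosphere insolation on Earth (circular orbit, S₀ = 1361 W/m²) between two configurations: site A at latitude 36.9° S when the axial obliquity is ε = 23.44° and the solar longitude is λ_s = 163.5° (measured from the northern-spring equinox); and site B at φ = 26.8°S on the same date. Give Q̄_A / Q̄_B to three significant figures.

— Configuration A (φ=-36.9°):
Solar declination: sin δ = sin ε · sin λ_s = sin 23.44° × sin 163.5° = 0.11298, so δ = +6.487°.
cos H₀ = −tan(-36.9°) tan(+6.487°) = 0.0854, H₀ = 1.4853 rad.
Bracket: H₀ sin φ sin δ + cos φ cos δ sin H₀ = 1.4853×-0.60042×0.11298 + 0.79968×0.99360×0.99635 = -0.100756 + 0.791662 = 0.690906.
Q̄ = (S₀/π) × [bracket] = (1361/π) × 0.690906 = 299.31 W/m².
— Configuration B (φ=-26.8°):
cos H₀ = −tan(-26.8°) tan(+6.487°) = 0.0574, H₀ = 1.5133 rad.
Bracket: H₀ sin φ sin δ + cos φ cos δ sin H₀ = 1.5133×-0.45088×0.11298 + 0.89259×0.99360×0.99835 = -0.077088 + 0.885414 = 0.808326.
Q̄ = (S₀/π) × [bracket] = (1361/π) × 0.808326 = 350.18 W/m².
Ratio Q̄_A / Q̄_B = 299.31 / 350.18 = 0.8547.

Q̄_A / Q̄_B ≈ 0.855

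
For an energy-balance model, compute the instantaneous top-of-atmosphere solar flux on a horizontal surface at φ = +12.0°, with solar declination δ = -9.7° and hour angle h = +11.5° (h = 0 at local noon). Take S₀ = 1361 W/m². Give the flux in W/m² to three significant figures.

cos θ_z = sin φ sin δ + cos φ cos δ cos h = -0.035031 + 0.944808 = 0.909777.
Flux = S₀ · cos θ_z = 1361 × 0.909777 = 1238 W/m².

1.24e+03 W/m²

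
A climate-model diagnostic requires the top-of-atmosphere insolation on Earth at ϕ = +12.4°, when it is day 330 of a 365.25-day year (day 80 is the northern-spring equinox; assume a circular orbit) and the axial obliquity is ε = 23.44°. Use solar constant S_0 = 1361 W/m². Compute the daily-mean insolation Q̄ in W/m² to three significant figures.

Q̄ ≈ 342 W/m²

Solar longitude: L_s = 360° × (330 − 80)/365.25 = 246.407°.
sin δ = sin 23.44° × sin 246.407° = -0.36454, so δ = -21.379°.
cos h₀ = −tan(+12.4°) tan(-21.379°) = 0.0861, h₀ = 1.4846 rad.
Bracket: h₀ sin ϕ sin δ + cos ϕ cos δ sin h₀ = 1.4846×0.21474×-0.36454 + 0.97667×0.93119×0.99629 = -0.116216 + 0.906091 = 0.789875.
Q̄ = (S_0/π) × [bracket] = (1361/π) × 0.789875 = 342.2 W/m².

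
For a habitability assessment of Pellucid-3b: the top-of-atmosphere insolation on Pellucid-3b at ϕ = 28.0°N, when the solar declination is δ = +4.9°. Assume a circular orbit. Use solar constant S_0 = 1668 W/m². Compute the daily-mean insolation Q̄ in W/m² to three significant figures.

Q̄ ≈ 501 W/m²

cos h₀ = −tan(+28.0°) tan(+4.900°) = -0.0456, h₀ = 1.6164 rad.
Bracket: h₀ sin ϕ sin δ + cos ϕ cos δ sin h₀ = 1.6164×0.46947×0.08542 + 0.88295×0.99635×0.99896 = 0.064821 + 0.878812 = 0.943633.
Q̄ = (S_0/π) × [bracket] = (1668/π) × 0.943633 = 501.0 W/m².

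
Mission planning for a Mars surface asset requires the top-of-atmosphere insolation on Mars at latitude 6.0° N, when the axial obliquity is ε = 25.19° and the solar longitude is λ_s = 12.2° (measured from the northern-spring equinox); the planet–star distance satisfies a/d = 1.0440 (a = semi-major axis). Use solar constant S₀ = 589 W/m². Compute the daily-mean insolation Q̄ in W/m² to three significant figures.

Q̄ ≈ 205 W/m²

Solar declination: sin δ = sin ε · sin λ_s = sin 25.19° × sin 12.2° = 0.08994, so δ = +5.160°.
cos H₀ = −tan(+6.0°) tan(+5.160°) = -0.0095, H₀ = 1.5803 rad.
Bracket: H₀ sin φ sin δ + cos φ cos δ sin H₀ = 1.5803×0.10453×0.08994 + 0.99452×0.99595×0.99995 = 0.014857 + 0.990443 = 1.005300.
Inverse-square distance factor (a/d)² = 1.0440² = 1.089936.
Q̄ = (S₀/π) × 1.089936 × [bracket] = (589/π) × 1.089936 × 1.005300 = 205.4 W/m².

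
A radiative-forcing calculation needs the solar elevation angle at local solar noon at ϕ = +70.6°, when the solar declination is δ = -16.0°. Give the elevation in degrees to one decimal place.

3.4°

At local noon the hour angle is zero, so the zenith angle equals |ϕ − δ| = |+70.6° − (-16.000°)| = 86.600°.
Elevation = 90° − 86.600° = 3.4°.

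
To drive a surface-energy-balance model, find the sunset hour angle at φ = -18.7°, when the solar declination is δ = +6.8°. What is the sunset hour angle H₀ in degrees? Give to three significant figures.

cos H₀ = −tan φ · tan δ = −tan(-18.7°) × tan(+6.800°) = 0.0404, so H₀ = 1.5304 rad = 87.69°.

H₀ = 87.7°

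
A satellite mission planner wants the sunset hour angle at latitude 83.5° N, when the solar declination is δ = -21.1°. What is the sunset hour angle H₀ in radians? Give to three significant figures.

cos H₀ = −tan φ · tan δ = 3.3867 ≥ 1, so the Sun never rises (polar night) and H₀ = 0.

H₀ = 0.00 rad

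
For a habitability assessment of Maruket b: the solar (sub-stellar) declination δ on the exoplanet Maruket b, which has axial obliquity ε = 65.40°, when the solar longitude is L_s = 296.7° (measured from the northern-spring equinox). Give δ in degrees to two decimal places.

δ = -54.32°

sin δ = sin ε · sin L_s = sin 65.40° × sin 296.7° = -0.812286.
δ = arcsin(-0.812286) = -54.32°.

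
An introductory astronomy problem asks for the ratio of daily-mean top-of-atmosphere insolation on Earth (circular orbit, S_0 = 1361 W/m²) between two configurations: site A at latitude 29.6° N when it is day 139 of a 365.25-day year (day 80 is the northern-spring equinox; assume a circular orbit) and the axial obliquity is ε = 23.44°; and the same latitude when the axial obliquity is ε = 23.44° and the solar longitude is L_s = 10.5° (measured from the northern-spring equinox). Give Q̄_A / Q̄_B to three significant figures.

Q̄_A / Q̄_B ≈ 1.19

— Configuration A (ϕ=+29.6°):
Solar longitude: L_s = 360° × (139 − 80)/365.25 = 58.152°.
sin δ = sin 23.44° × sin 58.152° = 0.33790, so δ = +19.749°.
cos h₀ = −tan(+29.6°) tan(+19.749°) = -0.2040, h₀ = 1.7762 rad.
Bracket: h₀ sin ϕ sin δ + cos ϕ cos δ sin h₀ = 1.7762×0.49394×0.33790 + 0.86949×0.94118×0.97898 = 0.296452 + 0.801145 = 1.097597.
Q̄ = (S_0/π) × [bracket] = (1361/π) × 1.097597 = 475.50 W/m².
— Configuration B (ϕ=+29.6°):
Solar declination: sin δ = sin ε · sin L_s = sin 23.44° × sin 10.5° = 0.07249, so δ = +4.157°.
cos h₀ = −tan(+29.6°) tan(+4.157°) = -0.0413, h₀ = 1.6121 rad.
Bracket: h₀ sin ϕ sin δ + cos ϕ cos δ sin h₀ = 1.6121×0.49394×0.07249 + 0.86949×0.99737×0.99915 = 0.057722 + 0.866466 = 0.924188.
Q̄ = (S_0/π) × [bracket] = (1361/π) × 0.924188 = 400.38 W/m².
Ratio Q̄_A / Q̄_B = 475.50 / 400.38 = 1.188.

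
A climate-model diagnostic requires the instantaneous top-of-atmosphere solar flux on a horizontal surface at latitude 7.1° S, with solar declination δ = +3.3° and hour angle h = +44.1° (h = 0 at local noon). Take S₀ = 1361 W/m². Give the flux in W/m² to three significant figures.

959 W/m²

cos θ_z = sin φ sin δ + cos φ cos δ cos h = -0.007115 + 0.711438 = 0.704323.
Flux = S₀ · cos θ_z = 1361 × 0.704323 = 958.6 W/m².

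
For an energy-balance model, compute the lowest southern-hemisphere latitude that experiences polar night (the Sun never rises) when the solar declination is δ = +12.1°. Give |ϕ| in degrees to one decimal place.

Polar night requires cos h₀ = −tan ϕ tan δ ≥ 1, i.e. tan ϕ tan δ ≤ −1.
The boundary is |tan ϕ| · |tan δ| = 1, so |ϕ| = 90° − |δ| = 90° − 12.1° = 77.9° in the southern hemisphere.

|ϕ| = 77.9°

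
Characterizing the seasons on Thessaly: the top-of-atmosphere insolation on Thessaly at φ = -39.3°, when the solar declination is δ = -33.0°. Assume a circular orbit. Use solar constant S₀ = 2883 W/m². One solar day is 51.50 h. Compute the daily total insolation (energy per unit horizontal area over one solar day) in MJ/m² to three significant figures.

219 MJ/m²

cos H₀ = −tan(-39.3°) tan(-33.000°) = -0.5315, H₀ = 2.1312 rad.
Bracket: H₀ sin φ sin δ + cos φ cos δ sin H₀ = 2.1312×-0.63338×-0.54464 + 0.77384×0.83867×0.84704 = 0.735187 + 0.549726 = 1.284913.
Q̄ = (S₀/π) × [bracket] = (2883/π) × 1.284913 = 1179.1 W/m².
Daily total = Q̄ × 51.50 h × 3600 s/h = 1179.1 × 51.50 × 3600 / 10⁶ = 218.6 MJ/m².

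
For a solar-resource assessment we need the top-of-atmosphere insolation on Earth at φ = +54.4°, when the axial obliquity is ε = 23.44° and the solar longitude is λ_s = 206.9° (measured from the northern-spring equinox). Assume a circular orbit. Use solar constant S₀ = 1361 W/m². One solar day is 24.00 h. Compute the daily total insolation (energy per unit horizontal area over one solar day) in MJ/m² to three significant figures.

13.5 MJ/m²

Solar declination: sin δ = sin ε · sin λ_s = sin 23.44° × sin 206.9° = -0.17997, so δ = -10.368°.
cos H₀ = −tan(+54.4°) tan(-10.368°) = 0.2556, H₀ = 1.3124 rad.
Bracket: H₀ sin φ sin δ + cos φ cos δ sin H₀ = 1.3124×0.81310×-0.17997 + 0.58212×0.98367×0.96679 = -0.192048 + 0.553597 = 0.361549.
Q̄ = (S₀/π) × [bracket] = (1361/π) × 0.361549 = 156.63 W/m².
Daily total = Q̄ × 24.00 h × 3600 s/h = 156.63 × 24.00 × 3600 / 10⁶ = 13.53 MJ/m².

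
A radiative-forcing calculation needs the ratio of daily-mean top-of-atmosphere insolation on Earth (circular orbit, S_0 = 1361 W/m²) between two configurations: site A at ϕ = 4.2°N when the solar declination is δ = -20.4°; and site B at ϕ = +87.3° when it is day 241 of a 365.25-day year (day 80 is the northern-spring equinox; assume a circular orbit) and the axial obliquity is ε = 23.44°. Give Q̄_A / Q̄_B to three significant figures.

Q̄_A / Q̄_B ≈ 1.97

— Configuration A (ϕ=+4.2°):
cos h₀ = −tan(+4.2°) tan(-20.400°) = 0.0273, h₀ = 1.5435 rad.
Bracket: h₀ sin ϕ sin δ + cos ϕ cos δ sin h₀ = 1.5435×0.07324×-0.34857 + 0.99731×0.93728×0.99963 = -0.039404 + 0.934413 = 0.895009.
Q̄ = (S_0/π) × [bracket] = (1361/π) × 0.895009 = 387.74 W/m².
— Configuration B (ϕ=+87.3°):
Solar longitude: L_s = 360° × (241 − 80)/365.25 = 158.686°.
sin δ = sin 23.44° × sin 158.686° = 0.14459, so δ = +8.313°.
cos h₀ = −tan(+87.3°) tan(+8.313°) = -3.0986 ≤ −1 ⇒ polar day, h₀ = π.
Bracket: h₀ sin ϕ sin δ + cos ϕ cos δ sin h₀ = 3.1416×0.99889×0.14459 + 0.04711×0.98949×0.00000 = 0.453740 + 0.000000 = 0.453740.
Q̄ = (S_0/π) × [bracket] = (1361/π) × 0.453740 = 196.57 W/m².
Ratio Q̄_A / Q̄_B = 387.74 / 196.57 = 1.973.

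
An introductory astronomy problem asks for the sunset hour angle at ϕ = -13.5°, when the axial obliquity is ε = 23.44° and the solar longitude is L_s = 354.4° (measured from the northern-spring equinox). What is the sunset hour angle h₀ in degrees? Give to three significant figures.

h₀ = 90.5°

Solar declination: sin δ = sin ε · sin L_s = sin 23.44° × sin 354.4° = -0.03882, so δ = -2.225°.
cos h₀ = −tan ϕ · tan δ = −tan(-13.5°) × tan(-2.225°) = -0.0093, so h₀ = 1.5801 rad = 90.53°.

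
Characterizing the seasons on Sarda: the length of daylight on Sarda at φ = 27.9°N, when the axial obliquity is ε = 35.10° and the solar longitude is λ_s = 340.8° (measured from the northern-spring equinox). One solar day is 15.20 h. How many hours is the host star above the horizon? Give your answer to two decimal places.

Solar declination: sin δ = sin ε · sin λ_s = sin 35.10° × sin 340.8° = -0.18910, so δ = -10.900°.
cos H₀ = −tan φ · tan δ = −tan(+27.9°) × tan(-10.900°) = 0.1020, so H₀ = 1.4687 rad = 84.15°.
Daylight = 2H₀/(2π) × 15.20 h = (1.4687/π) × 15.20 = 7.11 h.

7.11 h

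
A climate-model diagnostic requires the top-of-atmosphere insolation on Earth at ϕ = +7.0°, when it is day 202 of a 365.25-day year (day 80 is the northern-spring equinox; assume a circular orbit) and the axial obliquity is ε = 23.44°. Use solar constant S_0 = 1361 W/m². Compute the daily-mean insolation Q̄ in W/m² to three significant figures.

Solar longitude: L_s = 360° × (202 − 80)/365.25 = 120.246°.
sin δ = sin 23.44° × sin 120.246° = 0.34364, so δ = +20.099°.
cos h₀ = −tan(+7.0°) tan(+20.099°) = -0.0449, h₀ = 1.6157 rad.
Bracket: h₀ sin ϕ sin δ + cos ϕ cos δ sin h₀ = 1.6157×0.12187×0.34364 + 0.99255×0.93910×0.99899 = 0.067665 + 0.931162 = 0.998827.
Q̄ = (S_0/π) × [bracket] = (1361/π) × 0.998827 = 432.7 W/m².

Q̄ ≈ 433 W/m²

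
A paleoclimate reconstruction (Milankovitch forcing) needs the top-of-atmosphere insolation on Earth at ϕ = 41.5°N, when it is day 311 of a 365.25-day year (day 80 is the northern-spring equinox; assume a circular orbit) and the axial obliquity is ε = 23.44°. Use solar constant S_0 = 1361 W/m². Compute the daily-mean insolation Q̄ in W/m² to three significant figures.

Q̄ ≈ 189 W/m²

Solar longitude: L_s = 360° × (311 − 80)/365.25 = 227.680°.
sin δ = sin 23.44° × sin 227.680° = -0.29412, so δ = -17.105°.
cos h₀ = −tan(+41.5°) tan(-17.105°) = 0.2723, h₀ = 1.2951 rad.
Bracket: h₀ sin ϕ sin δ + cos ϕ cos δ sin h₀ = 1.2951×0.66262×-0.29412 + 0.74896×0.95577×0.96222 = -0.252402 + 0.688789 = 0.436387.
Q̄ = (S_0/π) × [bracket] = (1361/π) × 0.436387 = 189.1 W/m².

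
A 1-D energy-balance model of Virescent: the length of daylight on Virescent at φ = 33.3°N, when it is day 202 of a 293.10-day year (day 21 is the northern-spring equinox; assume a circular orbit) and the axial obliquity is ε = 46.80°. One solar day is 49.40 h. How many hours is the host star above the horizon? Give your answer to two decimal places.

Solar longitude: λ_s = 360° × (202 − 21)/293.10 = 222.313°.
sin δ = sin 46.80° × sin 222.313° = -0.49073, so δ = -29.389°.
cos H₀ = −tan φ · tan δ = −tan(+33.3°) × tan(-29.389°) = 0.3700, so H₀ = 1.1918 rad = 68.29°.
Daylight = 2H₀/(2π) × 49.40 h = (1.1918/π) × 49.40 = 18.74 h.

18.74 h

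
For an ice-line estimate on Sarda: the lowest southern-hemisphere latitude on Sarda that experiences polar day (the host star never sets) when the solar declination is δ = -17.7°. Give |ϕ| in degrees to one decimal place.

Polar day requires cos h₀ = −tan ϕ tan δ ≤ −1, i.e. tan ϕ tan δ ≥ 1.
The boundary is |tan ϕ| · |tan δ| = 1, so |ϕ| = 90° − |δ| = 90° − 17.7° = 72.3° in the southern hemisphere.

|ϕ| = 72.3°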